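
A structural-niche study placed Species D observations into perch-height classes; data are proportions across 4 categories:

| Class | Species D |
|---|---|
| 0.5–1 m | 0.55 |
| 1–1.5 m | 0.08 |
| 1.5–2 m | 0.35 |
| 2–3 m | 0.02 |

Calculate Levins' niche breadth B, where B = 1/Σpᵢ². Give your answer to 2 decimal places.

Σpᵢ² = 0.55² + 0.08² + 0.35² + 0.02² = 0.3025 + 0.0064 + 0.1225 + 0.0004 = 0.4318
B = 1 / 0.4318 = 2.3159

2.32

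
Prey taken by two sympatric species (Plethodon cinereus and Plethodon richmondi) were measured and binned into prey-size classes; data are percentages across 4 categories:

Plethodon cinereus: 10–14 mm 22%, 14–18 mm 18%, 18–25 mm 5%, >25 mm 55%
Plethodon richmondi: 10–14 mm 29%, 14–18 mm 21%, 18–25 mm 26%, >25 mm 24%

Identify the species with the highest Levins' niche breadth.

Convert percentages to proportions (divide by 100).
Σp_cineᵢ² = 0.22² + 0.18² + 0.05² + 0.55² = 0.0484 + 0.0324 + 0.0025 + 0.3025 = 0.3858
B_cine = 1 / 0.3858 = 2.5920
Σp_richᵢ² = 0.29² + 0.21² + 0.26² + 0.24² = 0.0841 + 0.0441 + 0.0676 + 0.0576 = 0.2534
B_rich = 1 / 0.2534 = 3.9463
Highest B → broadest niche (most generalist): Plethodon richmondi (B = 3.95).

Plethodon richmondi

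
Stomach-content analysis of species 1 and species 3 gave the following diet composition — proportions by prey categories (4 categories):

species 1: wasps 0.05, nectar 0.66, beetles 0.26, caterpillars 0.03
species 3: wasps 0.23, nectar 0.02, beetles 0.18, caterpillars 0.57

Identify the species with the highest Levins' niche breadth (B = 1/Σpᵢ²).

Σp_1ᵢ² = 0.05² + 0.66² + 0.26² + 0.03² = 0.0025 + 0.4356 + 0.0676 + 0.0009 = 0.5066
B_1 = 1 / 0.5066 = 1.9739
Σp_3ᵢ² = 0.23² + 0.02² + 0.18² + 0.57² = 0.0529 + 0.0004 + 0.0324 + 0.3249 = 0.4106
B_3 = 1 / 0.4106 = 2.4355
Highest B → broadest niche (most generalist): species 3 (B = 2.44).

species 3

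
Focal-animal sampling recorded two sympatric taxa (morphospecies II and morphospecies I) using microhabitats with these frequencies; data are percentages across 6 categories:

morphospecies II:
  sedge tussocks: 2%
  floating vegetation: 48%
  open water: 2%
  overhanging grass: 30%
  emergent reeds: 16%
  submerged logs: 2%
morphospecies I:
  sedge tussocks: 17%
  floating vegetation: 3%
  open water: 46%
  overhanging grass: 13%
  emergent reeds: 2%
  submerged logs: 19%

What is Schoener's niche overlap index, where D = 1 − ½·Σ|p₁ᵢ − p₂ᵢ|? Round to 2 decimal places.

0.24

Convert percentages to proportions (divide by 100).
Σ|p₁ᵢ − p₂ᵢ| = 0.15 + 0.45 + 0.44 + 0.17 + 0.14 + 0.17 = 1.52
D = 1 − ½ × 1.52 = 1 − 0.760 = 0.2400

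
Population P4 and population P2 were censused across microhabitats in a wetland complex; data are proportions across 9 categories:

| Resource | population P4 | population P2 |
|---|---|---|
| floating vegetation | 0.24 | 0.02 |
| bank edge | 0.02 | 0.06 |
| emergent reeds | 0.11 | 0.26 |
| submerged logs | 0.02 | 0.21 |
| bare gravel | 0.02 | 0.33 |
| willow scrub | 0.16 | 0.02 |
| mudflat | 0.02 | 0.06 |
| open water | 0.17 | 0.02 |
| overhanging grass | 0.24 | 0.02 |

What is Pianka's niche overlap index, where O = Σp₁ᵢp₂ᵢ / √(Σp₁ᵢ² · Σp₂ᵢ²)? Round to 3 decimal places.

0.283

Σ p₁ᵢp₂ᵢ = 0.0048 + 0.0012 + 0.0286 + 0.0042 + 0.0066 + 0.0032 + 0.0012 + 0.0034 + 0.0048 = 0.0580
Σp_1ᵢ² = 0.24² + 0.02² + 0.11² + 0.02² + 0.02² + 0.16² + 0.02² + 0.17² + 0.24² = 0.0576 + 0.0004 + 0.0121 + 0.0004 + 0.0004 + 0.0256 + 0.0004 + 0.0289 + 0.0576 = 0.1834
Σp_2ᵢ² = 0.02² + 0.06² + 0.26² + 0.21² + 0.33² + 0.02² + 0.06² + 0.02² + 0.02² = 0.0004 + 0.0036 + 0.0676 + 0.0441 + 0.1089 + 0.0004 + 0.0036 + 0.0004 + 0.0004 = 0.2294
O = 0.0580 / √(0.1834 × 0.2294) = 0.0580 / 0.205115 = 0.28277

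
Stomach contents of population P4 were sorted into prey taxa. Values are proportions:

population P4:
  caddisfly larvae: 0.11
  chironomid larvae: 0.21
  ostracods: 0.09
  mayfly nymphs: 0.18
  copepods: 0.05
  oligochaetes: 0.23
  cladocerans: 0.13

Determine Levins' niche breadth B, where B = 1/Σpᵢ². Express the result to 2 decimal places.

Σpᵢ² = 0.11² + 0.21² + 0.09² + 0.18² + 0.05² + 0.23² + 0.13² = 0.0121 + 0.0441 + 0.0081 + 0.0324 + 0.0025 + 0.0529 + 0.0169 = 0.1690
B = 1 / 0.1690 = 5.9172

5.92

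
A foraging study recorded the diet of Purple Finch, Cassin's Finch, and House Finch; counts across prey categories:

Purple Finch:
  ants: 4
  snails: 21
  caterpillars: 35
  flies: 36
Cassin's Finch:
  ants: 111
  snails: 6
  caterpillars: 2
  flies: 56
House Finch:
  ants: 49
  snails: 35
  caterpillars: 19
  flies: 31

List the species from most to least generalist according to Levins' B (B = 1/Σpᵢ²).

House Finch > Purple Finch > Cassin's Finch

Proportions for Purple Finch (n=96): 4/96=0.0417, 21/96=0.2188, 35/96=0.3646, 36/96=0.3750
Proportions for Cassin's Finch (n=175): 111/175=0.6343, 6/175=0.0343, 2/175=0.0114, 56/175=0.3200
Proportions for House Finch (n=134): 49/134=0.3657, 35/134=0.2612, 19/134=0.1418, 31/134=0.2313
Σp_Purpᵢ² = 0.0417² + 0.2188² + 0.3646² + 0.3750² = 0.001739 + 0.047873 + 0.132933 + 0.140625 = 0.323170
B_Purp = 1 / 0.323170 = 3.0943
Σp_Cassᵢ² = 0.6343² + 0.0343² + 0.0114² + 0.3200² = 0.402336 + 0.001176 + 0.000130 + 0.102400 = 0.506042
B_Cass = 1 / 0.506042 = 1.9761
Σp_Housᵢ² = 0.3657² + 0.2612² + 0.1418² + 0.2313² = 0.133736 + 0.068225 + 0.020107 + 0.053500 = 0.275568
B_Hous = 1 / 0.275568 = 3.6289
Ranking by B (broadest → narrowest): House Finch (3.63) > Purple Finch (3.09) > Cassin's Finch (1.98)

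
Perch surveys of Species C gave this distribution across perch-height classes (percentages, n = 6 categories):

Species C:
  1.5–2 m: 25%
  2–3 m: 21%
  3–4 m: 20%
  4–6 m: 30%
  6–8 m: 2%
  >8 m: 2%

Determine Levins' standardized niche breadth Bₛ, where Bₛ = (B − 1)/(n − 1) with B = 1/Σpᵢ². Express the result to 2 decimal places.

Convert percentages to proportions (divide by 100).
Σpᵢ² = 0.25² + 0.21² + 0.20² + 0.30² + 0.02² + 0.02² = 0.0625 + 0.0441 + 0.0400 + 0.0900 + 0.0004 + 0.0004 = 0.2374
B = 1 / 0.2374 = 4.2123
Bₛ = (B − 1)/(n − 1) = (4.2123 − 1)/(6 − 1) = 3.2123/5 = 0.6425

0.64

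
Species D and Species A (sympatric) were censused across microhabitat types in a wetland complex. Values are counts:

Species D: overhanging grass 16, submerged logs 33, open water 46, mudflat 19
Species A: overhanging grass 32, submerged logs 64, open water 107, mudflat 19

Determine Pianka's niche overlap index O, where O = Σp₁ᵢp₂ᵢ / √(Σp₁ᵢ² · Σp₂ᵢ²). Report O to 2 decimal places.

0.98

Proportions for Species D (n=114): 16/114=0.1404, 33/114=0.2895, 46/114=0.4035, 19/114=0.1667
Proportions for Species A (n=222): 32/222=0.1441, 64/222=0.2883, 107/222=0.4820, 19/222=0.0856
Σ p₁ᵢp₂ᵢ = 0.020232 + 0.083463 + 0.194487 + 0.014270 = 0.312452
Σp_1ᵢ² = 0.1404² + 0.2895² + 0.4035² + 0.1667² = 0.019712 + 0.083810 + 0.162812 + 0.027789 = 0.294123
Σp_2ᵢ² = 0.1441² + 0.2883² + 0.4820² + 0.0856² = 0.020765 + 0.083117 + 0.232324 + 0.007327 = 0.343533
O = 0.312452 / √(0.294123 × 0.343533) = 0.312452 / 0.3178694 = 0.9830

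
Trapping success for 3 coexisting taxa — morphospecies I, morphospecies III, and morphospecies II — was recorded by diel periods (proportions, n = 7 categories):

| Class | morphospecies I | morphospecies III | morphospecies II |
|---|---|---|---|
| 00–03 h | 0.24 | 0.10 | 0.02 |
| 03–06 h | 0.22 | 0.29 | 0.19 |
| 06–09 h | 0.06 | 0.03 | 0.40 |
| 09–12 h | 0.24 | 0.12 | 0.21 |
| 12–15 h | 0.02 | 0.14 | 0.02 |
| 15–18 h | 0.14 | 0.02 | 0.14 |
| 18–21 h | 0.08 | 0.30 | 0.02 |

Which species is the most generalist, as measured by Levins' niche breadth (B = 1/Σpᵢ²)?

Σp_Iᵢ² = 0.24² + 0.22² + 0.06² + 0.24² + 0.02² + 0.14² + 0.08² = 0.0576 + 0.0484 + 0.0036 + 0.0576 + 0.0004 + 0.0196 + 0.0064 = 0.1936
B_I = 1 / 0.1936 = 5.1653
Σp_IIIᵢ² = 0.10² + 0.29² + 0.03² + 0.12² + 0.14² + 0.02² + 0.30² = 0.0100 + 0.0841 + 0.0009 + 0.0144 + 0.0196 + 0.0004 + 0.0900 = 0.2194
B_III = 1 / 0.2194 = 4.5579
Σp_IIᵢ² = 0.02² + 0.19² + 0.40² + 0.21² + 0.02² + 0.14² + 0.02² = 0.0004 + 0.0361 + 0.1600 + 0.0441 + 0.0004 + 0.0196 + 0.0004 = 0.2610
B_II = 1 / 0.2610 = 3.8314
Highest B → broadest niche (most generalist): morphospecies I (B = 5.17).

morphospecies I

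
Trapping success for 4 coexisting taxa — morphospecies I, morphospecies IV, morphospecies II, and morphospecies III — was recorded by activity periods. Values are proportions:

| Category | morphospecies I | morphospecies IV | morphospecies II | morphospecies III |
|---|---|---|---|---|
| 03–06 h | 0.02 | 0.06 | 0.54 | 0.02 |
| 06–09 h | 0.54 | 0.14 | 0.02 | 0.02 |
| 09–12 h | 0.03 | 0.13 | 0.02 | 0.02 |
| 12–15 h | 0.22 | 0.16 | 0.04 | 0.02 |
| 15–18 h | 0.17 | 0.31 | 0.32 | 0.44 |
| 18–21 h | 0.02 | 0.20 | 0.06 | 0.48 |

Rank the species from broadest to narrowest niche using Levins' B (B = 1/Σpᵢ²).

Σp_Iᵢ² = 0.02² + 0.54² + 0.03² + 0.22² + 0.17² + 0.02² = 0.0004 + 0.2916 + 0.0009 + 0.0484 + 0.0289 + 0.0004 = 0.3706
B_I = 1 / 0.3706 = 2.6983
Σp_IVᵢ² = 0.06² + 0.14² + 0.13² + 0.16² + 0.31² + 0.20² = 0.0036 + 0.0196 + 0.0169 + 0.0256 + 0.0961 + 0.0400 = 0.2018
B_IV = 1 / 0.2018 = 4.9554
Σp_IIᵢ² = 0.54² + 0.02² + 0.02² + 0.04² + 0.32² + 0.06² = 0.2916 + 0.0004 + 0.0004 + 0.0016 + 0.1024 + 0.0036 = 0.4000
B_II = 1 / 0.4000 = 2.5000
Σp_IIIᵢ² = 0.02² + 0.02² + 0.02² + 0.02² + 0.44² + 0.48² = 0.0004 + 0.0004 + 0.0004 + 0.0004 + 0.1936 + 0.2304 = 0.4256
B_III = 1 / 0.4256 = 2.3496
Ranking by B (broadest → narrowest): morphospecies IV (4.96) > morphospecies I (2.70) > morphospecies II (2.50) > morphospecies III (2.35)

morphospecies IV > morphospecies I > morphospecies II > morphospecies III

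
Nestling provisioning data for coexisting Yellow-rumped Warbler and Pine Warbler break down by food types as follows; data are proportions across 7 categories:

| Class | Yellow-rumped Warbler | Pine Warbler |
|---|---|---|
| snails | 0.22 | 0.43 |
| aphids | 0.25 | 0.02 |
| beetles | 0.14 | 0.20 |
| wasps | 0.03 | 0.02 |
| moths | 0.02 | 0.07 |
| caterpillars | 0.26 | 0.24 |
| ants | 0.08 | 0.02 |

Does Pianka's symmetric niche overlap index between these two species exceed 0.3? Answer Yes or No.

Σ p₁ᵢp₂ᵢ = 0.0946 + 0.0050 + 0.0280 + 0.0006 + 0.0014 + 0.0624 + 0.0016 = 0.1936
Σp_1ᵢ² = 0.22² + 0.25² + 0.14² + 0.03² + 0.02² + 0.26² + 0.08² = 0.0484 + 0.0625 + 0.0196 + 0.0009 + 0.0004 + 0.0676 + 0.0064 = 0.2058
Σp_2ᵢ² = 0.43² + 0.02² + 0.20² + 0.02² + 0.07² + 0.24² + 0.02² = 0.1849 + 0.0004 + 0.0400 + 0.0004 + 0.0049 + 0.0576 + 0.0004 = 0.2886
O = 0.1936 / √(0.2058 × 0.2886) = 0.1936 / 0.24371 = 0.7944
O = 0.7944 > 0.3 → Yes.

Yes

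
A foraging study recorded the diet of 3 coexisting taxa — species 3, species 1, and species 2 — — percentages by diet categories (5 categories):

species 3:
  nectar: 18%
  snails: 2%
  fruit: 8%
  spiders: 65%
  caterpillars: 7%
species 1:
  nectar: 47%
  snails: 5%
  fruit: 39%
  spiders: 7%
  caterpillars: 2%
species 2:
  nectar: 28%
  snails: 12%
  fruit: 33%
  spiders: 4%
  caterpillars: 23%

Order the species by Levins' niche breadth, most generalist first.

species 2 > species 1 > species 3

Convert percentages to proportions (divide by 100).
Σp_3ᵢ² = 0.18² + 0.02² + 0.08² + 0.65² + 0.07² = 0.0324 + 0.0004 + 0.0064 + 0.4225 + 0.0049 = 0.4666
B_3 = 1 / 0.4666 = 2.1432
Σp_1ᵢ² = 0.47² + 0.05² + 0.39² + 0.07² + 0.02² = 0.2209 + 0.0025 + 0.1521 + 0.0049 + 0.0004 = 0.3808
B_1 = 1 / 0.3808 = 2.6261
Σp_2ᵢ² = 0.28² + 0.12² + 0.33² + 0.04² + 0.23² = 0.0784 + 0.0144 + 0.1089 + 0.0016 + 0.0529 = 0.2562
B_2 = 1 / 0.2562 = 3.9032
Ranking by B (broadest → narrowest): species 2 (3.90) > species 1 (2.63) > species 3 (2.14)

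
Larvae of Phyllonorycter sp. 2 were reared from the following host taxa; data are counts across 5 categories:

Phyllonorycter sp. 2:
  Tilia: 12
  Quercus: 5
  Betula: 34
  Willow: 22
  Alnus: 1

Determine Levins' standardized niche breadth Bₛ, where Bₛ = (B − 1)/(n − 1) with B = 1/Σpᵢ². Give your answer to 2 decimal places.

0.51

Proportions for Phyllonorycter sp. 2 (n=74): 12/74=0.1622, 5/74=0.0676, 34/74=0.4595, 22/74=0.2973, 1/74=0.0135
Σpᵢ² = 0.1622² + 0.0676² + 0.4595² + 0.2973² + 0.0135² = 0.026309 + 0.004570 + 0.211140 + 0.088387 + 0.000182 = 0.330588
B = 1 / 0.330588 = 3.0249
Bₛ = (B − 1)/(n − 1) = (3.0249 − 1)/(5 − 1) = 2.0249/4 = 0.5062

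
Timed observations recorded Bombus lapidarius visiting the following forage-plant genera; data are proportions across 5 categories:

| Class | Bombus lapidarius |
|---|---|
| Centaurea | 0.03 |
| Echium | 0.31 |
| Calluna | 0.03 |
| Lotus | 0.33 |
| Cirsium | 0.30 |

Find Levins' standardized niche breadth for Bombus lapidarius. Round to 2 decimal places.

Σpᵢ² = 0.03² + 0.31² + 0.03² + 0.33² + 0.30² = 0.0009 + 0.0961 + 0.0009 + 0.1089 + 0.0900 = 0.2968
B = 1 / 0.2968 = 3.3693
Bₛ = (B − 1)/(n − 1) = (3.3693 − 1)/(5 − 1) = 2.3693/4 = 0.5923

0.59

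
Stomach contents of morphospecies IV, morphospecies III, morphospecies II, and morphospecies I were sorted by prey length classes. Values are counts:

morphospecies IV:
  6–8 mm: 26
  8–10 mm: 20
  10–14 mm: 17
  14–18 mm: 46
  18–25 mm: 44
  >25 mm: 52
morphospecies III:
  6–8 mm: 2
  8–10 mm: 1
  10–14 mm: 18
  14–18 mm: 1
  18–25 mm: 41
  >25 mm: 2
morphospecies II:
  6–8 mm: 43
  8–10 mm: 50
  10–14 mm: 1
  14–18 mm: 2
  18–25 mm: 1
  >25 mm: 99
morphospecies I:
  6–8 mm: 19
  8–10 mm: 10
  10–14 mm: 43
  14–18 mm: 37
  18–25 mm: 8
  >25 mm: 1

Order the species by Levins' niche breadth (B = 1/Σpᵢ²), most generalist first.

Proportions for morphospecies IV (n=205): 26/205=0.1268, 20/205=0.0976, 17/205=0.0829, 46/205=0.2244, 44/205=0.2146, 52/205=0.2537
Proportions for morphospecies III (n=65): 2/65=0.0308, 1/65=0.0154, 18/65=0.2769, 1/65=0.0154, 41/65=0.6308, 2/65=0.0308
Proportions for morphospecies II (n=196): 43/196=0.2194, 50/196=0.2551, 1/196=0.0051, 2/196=0.0102, 1/196=0.0051, 99/196=0.5051
Proportions for morphospecies I (n=118): 19/118=0.1610, 10/118=0.0847, 43/118=0.3644, 37/118=0.3136, 8/118=0.0678, 1/118=0.0085
Σp_IVᵢ² = 0.1268² + 0.0976² + 0.0829² + 0.2244² + 0.2146² + 0.2537² = 0.016078 + 0.009526 + 0.006872 + 0.050355 + 0.046053 + 0.064364 = 0.193248
B_IV = 1 / 0.193248 = 5.1747
Σp_IIIᵢ² = 0.0308² + 0.0154² + 0.2769² + 0.0154² + 0.6308² + 0.0308² = 0.000949 + 0.000237 + 0.076674 + 0.000237 + 0.397909 + 0.000949 = 0.476955
B_III = 1 / 0.476955 = 2.0966
Σp_IIᵢ² = 0.2194² + 0.2551² + 0.0051² + 0.0102² + 0.0051² + 0.5051² = 0.048136 + 0.065076 + 0.000026 + 0.000104 + 0.000026 + 0.255126 = 0.368494
B_II = 1 / 0.368494 = 2.7137
Σp_Iᵢ² = 0.1610² + 0.0847² + 0.3644² + 0.3136² + 0.0678² + 0.0085² = 0.025921 + 0.007174 + 0.132787 + 0.098345 + 0.004597 + 0.000072 = 0.268896
B_I = 1 / 0.268896 = 3.7189
Ranking by B (broadest → narrowest): morphospecies IV (5.17) > morphospecies I (3.72) > morphospecies II (2.71) > morphospecies III (2.10)

morphospecies IV > morphospecies I > morphospecies II > morphospecies III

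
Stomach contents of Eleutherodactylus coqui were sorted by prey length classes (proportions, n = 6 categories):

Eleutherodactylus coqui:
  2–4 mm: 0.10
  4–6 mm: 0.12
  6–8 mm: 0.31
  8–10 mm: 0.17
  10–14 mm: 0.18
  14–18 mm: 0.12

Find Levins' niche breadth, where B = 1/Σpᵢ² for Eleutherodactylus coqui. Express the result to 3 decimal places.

5.097

Σpᵢ² = 0.10² + 0.12² + 0.31² + 0.17² + 0.18² + 0.12² = 0.0100 + 0.0144 + 0.0961 + 0.0289 + 0.0324 + 0.0144 = 0.1962
B = 1 / 0.1962 = 5.09684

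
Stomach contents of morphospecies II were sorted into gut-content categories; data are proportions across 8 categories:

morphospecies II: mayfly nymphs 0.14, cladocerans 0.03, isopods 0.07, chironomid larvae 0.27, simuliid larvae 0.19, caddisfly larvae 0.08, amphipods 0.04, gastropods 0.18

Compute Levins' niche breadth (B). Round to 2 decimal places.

5.72

Σpᵢ² = 0.14² + 0.03² + 0.07² + 0.27² + 0.19² + 0.08² + 0.04² + 0.18² = 0.0196 + 0.0009 + 0.0049 + 0.0729 + 0.0361 + 0.0064 + 0.0016 + 0.0324 = 0.1748
B = 1 / 0.1748 = 5.7208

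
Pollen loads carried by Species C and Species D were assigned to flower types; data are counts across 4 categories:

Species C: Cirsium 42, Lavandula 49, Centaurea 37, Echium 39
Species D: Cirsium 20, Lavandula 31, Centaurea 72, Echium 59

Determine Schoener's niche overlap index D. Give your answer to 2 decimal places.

0.74

Proportions for Species C (n=167): 42/167=0.2515, 49/167=0.2934, 37/167=0.2216, 39/167=0.2335
Proportions for Species D (n=182): 20/182=0.1099, 31/182=0.1703, 72/182=0.3956, 59/182=0.3242
Σ|p₁ᵢ − p₂ᵢ| = 0.1416 + 0.1231 + 0.1740 + 0.0907 = 0.5294
D = 1 − ½ × 0.5294 = 1 − 0.26470 = 0.73530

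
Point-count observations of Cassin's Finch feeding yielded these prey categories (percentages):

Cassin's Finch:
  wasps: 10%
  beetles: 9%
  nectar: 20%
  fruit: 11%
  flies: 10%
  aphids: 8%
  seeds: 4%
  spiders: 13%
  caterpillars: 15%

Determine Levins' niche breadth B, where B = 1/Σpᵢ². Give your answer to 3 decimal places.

7.837

Convert percentages to proportions (divide by 100).
Σpᵢ² = 0.10² + 0.09² + 0.20² + 0.11² + 0.10² + 0.08² + 0.04² + 0.13² + 0.15² = 0.0100 + 0.0081 + 0.0400 + 0.0121 + 0.0100 + 0.0064 + 0.0016 + 0.0169 + 0.0225 = 0.1276
B = 1 / 0.1276 = 7.83699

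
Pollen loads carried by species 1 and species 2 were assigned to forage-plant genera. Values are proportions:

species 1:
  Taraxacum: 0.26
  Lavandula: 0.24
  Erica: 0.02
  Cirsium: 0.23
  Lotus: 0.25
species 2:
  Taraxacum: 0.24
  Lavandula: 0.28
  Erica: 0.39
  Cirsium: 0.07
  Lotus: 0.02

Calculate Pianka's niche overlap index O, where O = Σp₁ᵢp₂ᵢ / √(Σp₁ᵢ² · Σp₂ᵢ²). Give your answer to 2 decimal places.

0.60

Σ p₁ᵢp₂ᵢ = 0.0624 + 0.0672 + 0.0078 + 0.0161 + 0.0050 = 0.1585
Σp_1ᵢ² = 0.26² + 0.24² + 0.02² + 0.23² + 0.25² = 0.0676 + 0.0576 + 0.0004 + 0.0529 + 0.0625 = 0.2410
Σp_2ᵢ² = 0.24² + 0.28² + 0.39² + 0.07² + 0.02² = 0.0576 + 0.0784 + 0.1521 + 0.0049 + 0.0004 = 0.2934
O = 0.1585 / √(0.2410 × 0.2934) = 0.1585 / 0.26591 = 0.5961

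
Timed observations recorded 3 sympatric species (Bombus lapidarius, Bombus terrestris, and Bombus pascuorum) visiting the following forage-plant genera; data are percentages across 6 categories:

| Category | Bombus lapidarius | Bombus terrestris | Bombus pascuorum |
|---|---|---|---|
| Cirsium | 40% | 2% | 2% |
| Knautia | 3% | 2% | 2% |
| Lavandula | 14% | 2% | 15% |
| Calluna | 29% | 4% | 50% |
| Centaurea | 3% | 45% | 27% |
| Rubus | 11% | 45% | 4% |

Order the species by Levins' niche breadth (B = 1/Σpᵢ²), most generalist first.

Convert percentages to proportions (divide by 100).
Σp_lapiᵢ² = 0.40² + 0.03² + 0.14² + 0.29² + 0.03² + 0.11² = 0.1600 + 0.0009 + 0.0196 + 0.0841 + 0.0009 + 0.0121 = 0.2776
B_lapi = 1 / 0.2776 = 3.6023
Σp_terrᵢ² = 0.02² + 0.02² + 0.02² + 0.04² + 0.45² + 0.45² = 0.0004 + 0.0004 + 0.0004 + 0.0016 + 0.2025 + 0.2025 = 0.4078
B_terr = 1 / 0.4078 = 2.4522
Σp_pascᵢ² = 0.02² + 0.02² + 0.15² + 0.50² + 0.27² + 0.04² = 0.0004 + 0.0004 + 0.0225 + 0.2500 + 0.0729 + 0.0016 = 0.3478
B_pasc = 1 / 0.3478 = 2.8752
Ranking by B (broadest → narrowest): Bombus lapidarius (3.60) > Bombus pascuorum (2.88) > Bombus terrestris (2.45)

Bombus lapidarius > Bombus pascuorum > Bombus terrestris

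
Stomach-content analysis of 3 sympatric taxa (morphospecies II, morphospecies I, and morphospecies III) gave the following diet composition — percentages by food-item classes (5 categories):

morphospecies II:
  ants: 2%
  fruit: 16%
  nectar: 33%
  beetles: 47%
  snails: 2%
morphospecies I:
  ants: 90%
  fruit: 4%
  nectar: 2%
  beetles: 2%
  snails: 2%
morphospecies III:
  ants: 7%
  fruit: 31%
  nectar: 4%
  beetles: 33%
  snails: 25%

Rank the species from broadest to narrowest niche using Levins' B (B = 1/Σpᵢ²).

morphospecies III > morphospecies II > morphospecies I

Convert percentages to proportions (divide by 100).
Σp_IIᵢ² = 0.02² + 0.16² + 0.33² + 0.47² + 0.02² = 0.0004 + 0.0256 + 0.1089 + 0.2209 + 0.0004 = 0.3562
B_II = 1 / 0.3562 = 2.8074
Σp_Iᵢ² = 0.90² + 0.04² + 0.02² + 0.02² + 0.02² = 0.8100 + 0.0016 + 0.0004 + 0.0004 + 0.0004 = 0.8128
B_I = 1 / 0.8128 = 1.2303
Σp_IIIᵢ² = 0.07² + 0.31² + 0.04² + 0.33² + 0.25² = 0.0049 + 0.0961 + 0.0016 + 0.1089 + 0.0625 = 0.2740
B_III = 1 / 0.2740 = 3.6496
Ranking by B (broadest → narrowest): morphospecies III (3.65) > morphospecies II (2.81) > morphospecies I (1.23)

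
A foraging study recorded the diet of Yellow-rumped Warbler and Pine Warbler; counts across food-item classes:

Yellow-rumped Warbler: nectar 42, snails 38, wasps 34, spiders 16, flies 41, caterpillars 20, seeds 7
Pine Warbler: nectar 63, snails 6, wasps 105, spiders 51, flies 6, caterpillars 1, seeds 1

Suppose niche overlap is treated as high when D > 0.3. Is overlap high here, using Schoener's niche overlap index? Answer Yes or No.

Proportions for Yellow-rumped Warbler (n=198): 42/198=0.2121, 38/198=0.1919, 34/198=0.1717, 16/198=0.0808, 41/198=0.2071, 20/198=0.1010, 7/198=0.0354
Proportions for Pine Warbler (n=233): 63/233=0.2704, 6/233=0.0258, 105/233=0.4506, 51/233=0.2189, 6/233=0.0258, 1/233=0.0043, 1/233=0.0043
Σ|p₁ᵢ − p₂ᵢ| = 0.0583 + 0.1661 + 0.2789 + 0.1381 + 0.1813 + 0.0967 + 0.0311 = 0.9505
D = 1 − ½ × 0.9505 = 1 − 0.47525 = 0.52475
D = 0.52475 > 0.3 → Yes.

Yes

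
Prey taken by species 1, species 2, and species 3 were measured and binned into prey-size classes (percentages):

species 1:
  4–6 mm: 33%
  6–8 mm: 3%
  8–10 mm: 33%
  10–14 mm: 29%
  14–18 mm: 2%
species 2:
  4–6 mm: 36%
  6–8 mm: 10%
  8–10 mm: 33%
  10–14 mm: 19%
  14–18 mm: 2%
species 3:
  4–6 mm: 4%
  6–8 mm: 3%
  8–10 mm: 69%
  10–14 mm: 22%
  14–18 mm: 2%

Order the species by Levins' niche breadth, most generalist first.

Convert percentages to proportions (divide by 100).
Σp_1ᵢ² = 0.33² + 0.03² + 0.33² + 0.29² + 0.02² = 0.1089 + 0.0009 + 0.1089 + 0.0841 + 0.0004 = 0.3032
B_1 = 1 / 0.3032 = 3.2982
Σp_2ᵢ² = 0.36² + 0.10² + 0.33² + 0.19² + 0.02² = 0.1296 + 0.0100 + 0.1089 + 0.0361 + 0.0004 = 0.2850
B_2 = 1 / 0.2850 = 3.5088
Σp_3ᵢ² = 0.04² + 0.03² + 0.69² + 0.22² + 0.02² = 0.0016 + 0.0009 + 0.4761 + 0.0484 + 0.0004 = 0.5274
B_3 = 1 / 0.5274 = 1.8961
Ranking by B (broadest → narrowest): species 2 (3.51) > species 1 (3.30) > species 3 (1.90)

species 2 > species 1 > species 3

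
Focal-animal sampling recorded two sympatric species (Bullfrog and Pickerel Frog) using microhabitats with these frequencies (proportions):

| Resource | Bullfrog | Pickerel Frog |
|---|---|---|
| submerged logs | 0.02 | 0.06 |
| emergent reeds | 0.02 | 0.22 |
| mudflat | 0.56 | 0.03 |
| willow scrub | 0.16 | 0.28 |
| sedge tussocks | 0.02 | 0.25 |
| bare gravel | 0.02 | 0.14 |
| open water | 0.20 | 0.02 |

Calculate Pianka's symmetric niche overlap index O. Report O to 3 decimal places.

0.277

Σ p₁ᵢp₂ᵢ = 0.0012 + 0.0044 + 0.0168 + 0.0448 + 0.0050 + 0.0028 + 0.0040 = 0.0790
Σp_1ᵢ² = 0.02² + 0.02² + 0.56² + 0.16² + 0.02² + 0.02² + 0.20² = 0.0004 + 0.0004 + 0.3136 + 0.0256 + 0.0004 + 0.0004 + 0.0400 = 0.3808
Σp_2ᵢ² = 0.06² + 0.22² + 0.03² + 0.28² + 0.25² + 0.14² + 0.02² = 0.0036 + 0.0484 + 0.0009 + 0.0784 + 0.0625 + 0.0196 + 0.0004 = 0.2138
O = 0.0790 / √(0.3808 × 0.2138) = 0.0790 / 0.285333 = 0.27687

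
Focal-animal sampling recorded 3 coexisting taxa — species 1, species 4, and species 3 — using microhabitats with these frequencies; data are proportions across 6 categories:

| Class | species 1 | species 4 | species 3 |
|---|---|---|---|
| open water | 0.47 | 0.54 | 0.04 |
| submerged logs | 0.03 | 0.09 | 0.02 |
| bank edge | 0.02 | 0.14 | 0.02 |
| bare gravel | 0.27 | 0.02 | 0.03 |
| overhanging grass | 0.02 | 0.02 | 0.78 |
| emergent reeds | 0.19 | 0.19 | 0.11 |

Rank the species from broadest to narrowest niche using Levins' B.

Σp_1ᵢ² = 0.47² + 0.03² + 0.02² + 0.27² + 0.02² + 0.19² = 0.2209 + 0.0009 + 0.0004 + 0.0729 + 0.0004 + 0.0361 = 0.3316
B_1 = 1 / 0.3316 = 3.0157
Σp_4ᵢ² = 0.54² + 0.09² + 0.14² + 0.02² + 0.02² + 0.19² = 0.2916 + 0.0081 + 0.0196 + 0.0004 + 0.0004 + 0.0361 = 0.3562
B_4 = 1 / 0.3562 = 2.8074
Σp_3ᵢ² = 0.04² + 0.02² + 0.02² + 0.03² + 0.78² + 0.11² = 0.0016 + 0.0004 + 0.0004 + 0.0009 + 0.6084 + 0.0121 = 0.6238
B_3 = 1 / 0.6238 = 1.6031
Ranking by B (broadest → narrowest): species 1 (3.02) > species 4 (2.81) > species 3 (1.60)

species 1 > species 4 > species 3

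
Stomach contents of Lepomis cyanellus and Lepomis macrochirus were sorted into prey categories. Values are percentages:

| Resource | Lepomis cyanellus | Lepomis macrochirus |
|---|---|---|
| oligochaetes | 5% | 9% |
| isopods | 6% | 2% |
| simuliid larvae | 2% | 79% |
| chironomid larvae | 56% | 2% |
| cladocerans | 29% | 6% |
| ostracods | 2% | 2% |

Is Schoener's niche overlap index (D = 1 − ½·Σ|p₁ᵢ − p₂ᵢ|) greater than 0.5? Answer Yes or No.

No

Convert percentages to proportions (divide by 100).
Σ|p₁ᵢ − p₂ᵢ| = 0.04 + 0.04 + 0.77 + 0.54 + 0.23 + 0.00 = 1.62
D = 1 − ½ × 1.62 = 1 − 0.810 = 0.1900
D = 0.1900 < 0.5 → No.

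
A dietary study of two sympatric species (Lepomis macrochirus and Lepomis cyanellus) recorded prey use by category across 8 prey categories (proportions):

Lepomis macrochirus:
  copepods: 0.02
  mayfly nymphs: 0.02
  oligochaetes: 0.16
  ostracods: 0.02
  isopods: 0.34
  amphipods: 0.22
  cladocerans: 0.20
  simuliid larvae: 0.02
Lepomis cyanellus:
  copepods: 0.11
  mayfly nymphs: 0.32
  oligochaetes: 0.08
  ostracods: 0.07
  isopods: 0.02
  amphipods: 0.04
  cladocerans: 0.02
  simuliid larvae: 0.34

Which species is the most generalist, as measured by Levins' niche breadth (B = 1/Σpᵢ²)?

Σp_macrᵢ² = 0.02² + 0.02² + 0.16² + 0.02² + 0.34² + 0.22² + 0.20² + 0.02² = 0.0004 + 0.0004 + 0.0256 + 0.0004 + 0.1156 + 0.0484 + 0.0400 + 0.0004 = 0.2312
B_macr = 1 / 0.2312 = 4.3253
Σp_cyanᵢ² = 0.11² + 0.32² + 0.08² + 0.07² + 0.02² + 0.04² + 0.02² + 0.34² = 0.0121 + 0.1024 + 0.0064 + 0.0049 + 0.0004 + 0.0016 + 0.0004 + 0.1156 = 0.2438
B_cyan = 1 / 0.2438 = 4.1017
Highest B → broadest niche (most generalist): Lepomis macrochirus (B = 4.33).

Lepomis macrochirus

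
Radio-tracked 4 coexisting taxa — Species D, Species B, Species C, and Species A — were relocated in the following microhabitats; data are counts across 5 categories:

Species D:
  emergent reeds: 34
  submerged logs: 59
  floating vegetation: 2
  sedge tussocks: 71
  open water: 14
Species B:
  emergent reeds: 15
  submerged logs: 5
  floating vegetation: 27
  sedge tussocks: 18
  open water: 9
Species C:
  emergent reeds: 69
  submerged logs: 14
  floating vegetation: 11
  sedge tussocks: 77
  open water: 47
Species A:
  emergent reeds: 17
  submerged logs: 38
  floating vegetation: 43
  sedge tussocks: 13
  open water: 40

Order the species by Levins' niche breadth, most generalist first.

Proportions for Species D (n=180): 34/180=0.1889, 59/180=0.3278, 2/180=0.0111, 71/180=0.3944, 14/180=0.0778
Proportions for Species B (n=74): 15/74=0.2027, 5/74=0.0676, 27/74=0.3649, 18/74=0.2432, 9/74=0.1216
Proportions for Species C (n=218): 69/218=0.3165, 14/218=0.0642, 11/218=0.0505, 77/218=0.3532, 47/218=0.2156
Proportions for Species A (n=151): 17/151=0.1126, 38/151=0.2517, 43/151=0.2848, 13/151=0.0861, 40/151=0.2649
Σp_Dᵢ² = 0.1889² + 0.3278² + 0.0111² + 0.3944² + 0.0778² = 0.035683 + 0.107453 + 0.000123 + 0.155551 + 0.006053 = 0.304863
B_D = 1 / 0.304863 = 3.2802
Σp_Bᵢ² = 0.2027² + 0.0676² + 0.3649² + 0.2432² + 0.1216² = 0.041087 + 0.004570 + 0.133152 + 0.059146 + 0.014787 = 0.252742
B_B = 1 / 0.252742 = 3.9566
Σp_Cᵢ² = 0.3165² + 0.0642² + 0.0505² + 0.3532² + 0.2156² = 0.100172 + 0.004122 + 0.002550 + 0.124750 + 0.046483 = 0.278077
B_C = 1 / 0.278077 = 3.5961
Σp_Aᵢ² = 0.1126² + 0.2517² + 0.2848² + 0.0861² + 0.2649² = 0.012679 + 0.063353 + 0.081111 + 0.007413 + 0.070172 = 0.234728
B_A = 1 / 0.234728 = 4.2603
Ranking by B (broadest → narrowest): Species A (4.26) > Species B (3.96) > Species C (3.60) > Species D (3.28)

Species A > Species B > Species C > Species D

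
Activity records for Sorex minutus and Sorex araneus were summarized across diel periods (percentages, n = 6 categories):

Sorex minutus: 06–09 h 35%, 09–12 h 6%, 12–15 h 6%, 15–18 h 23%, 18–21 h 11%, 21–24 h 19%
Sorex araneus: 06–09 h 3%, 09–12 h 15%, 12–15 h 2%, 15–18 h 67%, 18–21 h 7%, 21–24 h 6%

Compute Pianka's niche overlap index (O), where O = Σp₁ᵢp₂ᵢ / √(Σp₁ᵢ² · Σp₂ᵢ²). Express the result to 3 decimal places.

Convert percentages to proportions (divide by 100).
Σ p₁ᵢp₂ᵢ = 0.0105 + 0.0090 + 0.0012 + 0.1541 + 0.0077 + 0.0114 = 0.1939
Σp_1ᵢ² = 0.35² + 0.06² + 0.06² + 0.23² + 0.11² + 0.19² = 0.1225 + 0.0036 + 0.0036 + 0.0529 + 0.0121 + 0.0361 = 0.2308
Σp_2ᵢ² = 0.03² + 0.15² + 0.02² + 0.67² + 0.07² + 0.06² = 0.0009 + 0.0225 + 0.0004 + 0.4489 + 0.0049 + 0.0036 = 0.4812
O = 0.1939 / √(0.2308 × 0.4812) = 0.1939 / 0.333258 = 0.58183

0.582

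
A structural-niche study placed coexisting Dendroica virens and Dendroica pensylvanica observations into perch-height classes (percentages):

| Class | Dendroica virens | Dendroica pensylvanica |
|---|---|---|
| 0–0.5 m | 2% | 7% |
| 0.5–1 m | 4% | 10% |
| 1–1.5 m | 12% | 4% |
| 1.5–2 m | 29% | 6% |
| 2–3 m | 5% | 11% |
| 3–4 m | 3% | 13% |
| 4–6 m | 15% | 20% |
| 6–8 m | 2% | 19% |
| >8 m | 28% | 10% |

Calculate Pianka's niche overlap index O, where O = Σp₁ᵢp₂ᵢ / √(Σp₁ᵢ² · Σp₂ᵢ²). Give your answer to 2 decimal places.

0.59

Convert percentages to proportions (divide by 100).
Σ p₁ᵢp₂ᵢ = 0.0014 + 0.0040 + 0.0048 + 0.0174 + 0.0055 + 0.0039 + 0.0300 + 0.0038 + 0.0280 = 0.0988
Σp_1ᵢ² = 0.02² + 0.04² + 0.12² + 0.29² + 0.05² + 0.03² + 0.15² + 0.02² + 0.28² = 0.0004 + 0.0016 + 0.0144 + 0.0841 + 0.0025 + 0.0009 + 0.0225 + 0.0004 + 0.0784 = 0.2052
Σp_2ᵢ² = 0.07² + 0.10² + 0.04² + 0.06² + 0.11² + 0.13² + 0.20² + 0.19² + 0.10² = 0.0049 + 0.0100 + 0.0016 + 0.0036 + 0.0121 + 0.0169 + 0.0400 + 0.0361 + 0.0100 = 0.1352
O = 0.0988 / √(0.2052 × 0.1352) = 0.0988 / 0.16656 = 0.5932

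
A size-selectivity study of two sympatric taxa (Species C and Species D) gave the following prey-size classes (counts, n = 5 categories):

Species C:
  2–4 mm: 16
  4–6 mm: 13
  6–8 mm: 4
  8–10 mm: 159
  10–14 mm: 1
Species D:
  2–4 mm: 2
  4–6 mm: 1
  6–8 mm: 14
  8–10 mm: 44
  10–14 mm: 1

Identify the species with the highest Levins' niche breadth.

Species D

Proportions for Species C (n=193): 16/193=0.0829, 13/193=0.0674, 4/193=0.0207, 159/193=0.8238, 1/193=0.0052
Proportions for Species D (n=62): 2/62=0.0323, 1/62=0.0161, 14/62=0.2258, 44/62=0.7097, 1/62=0.0161
Σp_Cᵢ² = 0.0829² + 0.0674² + 0.0207² + 0.8238² + 0.0052² = 0.006872 + 0.004543 + 0.000428 + 0.678646 + 0.000027 = 0.690516
B_C = 1 / 0.690516 = 1.4482
Σp_Dᵢ² = 0.0323² + 0.0161² + 0.2258² + 0.7097² + 0.0161² = 0.001043 + 0.000259 + 0.050986 + 0.503674 + 0.000259 = 0.556221
B_D = 1 / 0.556221 = 1.7978
Highest B → broadest niche (most generalist): Species D (B = 1.80).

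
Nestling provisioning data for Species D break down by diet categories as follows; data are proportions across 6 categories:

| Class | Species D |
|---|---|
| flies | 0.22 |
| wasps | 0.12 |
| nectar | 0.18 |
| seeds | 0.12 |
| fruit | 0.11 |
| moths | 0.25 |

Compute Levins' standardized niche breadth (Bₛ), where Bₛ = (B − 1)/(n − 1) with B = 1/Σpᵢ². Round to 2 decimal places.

Σpᵢ² = 0.22² + 0.12² + 0.18² + 0.12² + 0.11² + 0.25² = 0.0484 + 0.0144 + 0.0324 + 0.0144 + 0.0121 + 0.0625 = 0.1842
B = 1 / 0.1842 = 5.4289
Bₛ = (B − 1)/(n − 1) = (5.4289 − 1)/(6 − 1) = 4.4289/5 = 0.8858

0.89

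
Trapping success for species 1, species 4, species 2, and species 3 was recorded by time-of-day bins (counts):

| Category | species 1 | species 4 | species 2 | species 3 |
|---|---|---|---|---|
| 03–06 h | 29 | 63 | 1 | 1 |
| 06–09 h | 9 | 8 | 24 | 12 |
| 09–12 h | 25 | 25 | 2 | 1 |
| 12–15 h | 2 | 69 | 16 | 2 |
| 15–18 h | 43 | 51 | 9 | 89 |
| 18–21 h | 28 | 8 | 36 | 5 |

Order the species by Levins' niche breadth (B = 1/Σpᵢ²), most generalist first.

species 1 > species 4 > species 2 > species 3

Proportions for species 1 (n=136): 29/136=0.2132, 9/136=0.0662, 25/136=0.1838, 2/136=0.0147, 43/136=0.3162, 28/136=0.2059
Proportions for species 4 (n=224): 63/224=0.2813, 8/224=0.0357, 25/224=0.1116, 69/224=0.3080, 51/224=0.2277, 8/224=0.0357
Proportions for species 2 (n=88): 1/88=0.0114, 24/88=0.2727, 2/88=0.0227, 16/88=0.1818, 9/88=0.1023, 36/88=0.4091
Proportions for species 3 (n=110): 1/110=0.0091, 12/110=0.1091, 1/110=0.0091, 2/110=0.0182, 89/110=0.8091, 5/110=0.0455
Σp_1ᵢ² = 0.2132² + 0.0662² + 0.1838² + 0.0147² + 0.3162² + 0.2059² = 0.045454 + 0.004382 + 0.033782 + 0.000216 + 0.099982 + 0.042395 = 0.226211
B_1 = 1 / 0.226211 = 4.4207
Σp_4ᵢ² = 0.2813² + 0.0357² + 0.1116² + 0.3080² + 0.2277² + 0.0357² = 0.079130 + 0.001274 + 0.012455 + 0.094864 + 0.051847 + 0.001274 = 0.240844
B_4 = 1 / 0.240844 = 4.1521
Σp_2ᵢ² = 0.0114² + 0.2727² + 0.0227² + 0.1818² + 0.1023² + 0.4091² = 0.000130 + 0.074365 + 0.000515 + 0.033051 + 0.010465 + 0.167363 = 0.285889
B_2 = 1 / 0.285889 = 3.4979
Σp_3ᵢ² = 0.0091² + 0.1091² + 0.0091² + 0.0182² + 0.8091² + 0.0455² = 0.000083 + 0.011903 + 0.000083 + 0.000331 + 0.654643 + 0.002070 = 0.669113
B_3 = 1 / 0.669113 = 1.4945
Ranking by B (broadest → narrowest): species 1 (4.42) > species 4 (4.15) > species 2 (3.50) > species 3 (1.49)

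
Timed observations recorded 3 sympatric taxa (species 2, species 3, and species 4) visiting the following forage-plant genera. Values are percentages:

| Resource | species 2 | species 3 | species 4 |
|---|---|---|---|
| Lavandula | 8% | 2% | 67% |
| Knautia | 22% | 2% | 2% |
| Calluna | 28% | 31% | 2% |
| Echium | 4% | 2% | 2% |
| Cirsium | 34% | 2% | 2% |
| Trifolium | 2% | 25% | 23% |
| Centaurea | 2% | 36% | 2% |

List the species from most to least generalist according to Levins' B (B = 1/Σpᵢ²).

species 2 > species 3 > species 4

Convert percentages to proportions (divide by 100).
Σp_2ᵢ² = 0.08² + 0.22² + 0.28² + 0.04² + 0.34² + 0.02² + 0.02² = 0.0064 + 0.0484 + 0.0784 + 0.0016 + 0.1156 + 0.0004 + 0.0004 = 0.2512
B_2 = 1 / 0.2512 = 3.9809
Σp_3ᵢ² = 0.02² + 0.02² + 0.31² + 0.02² + 0.02² + 0.25² + 0.36² = 0.0004 + 0.0004 + 0.0961 + 0.0004 + 0.0004 + 0.0625 + 0.1296 = 0.2898
B_3 = 1 / 0.2898 = 3.4507
Σp_4ᵢ² = 0.67² + 0.02² + 0.02² + 0.02² + 0.02² + 0.23² + 0.02² = 0.4489 + 0.0004 + 0.0004 + 0.0004 + 0.0004 + 0.0529 + 0.0004 = 0.5038
B_4 = 1 / 0.5038 = 1.9849
Ranking by B (broadest → narrowest): species 2 (3.98) > species 3 (3.45) > species 4 (1.98)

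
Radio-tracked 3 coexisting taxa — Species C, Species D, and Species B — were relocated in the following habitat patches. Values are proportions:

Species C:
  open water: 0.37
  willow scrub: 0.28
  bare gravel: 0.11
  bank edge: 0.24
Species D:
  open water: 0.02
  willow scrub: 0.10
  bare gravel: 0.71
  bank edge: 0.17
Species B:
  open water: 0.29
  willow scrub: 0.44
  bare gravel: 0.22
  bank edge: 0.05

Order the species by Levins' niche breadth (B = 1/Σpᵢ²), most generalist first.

Species C > Species B > Species D

Σp_Cᵢ² = 0.37² + 0.28² + 0.11² + 0.24² = 0.1369 + 0.0784 + 0.0121 + 0.0576 = 0.2850
B_C = 1 / 0.2850 = 3.5088
Σp_Dᵢ² = 0.02² + 0.10² + 0.71² + 0.17² = 0.0004 + 0.0100 + 0.5041 + 0.0289 = 0.5434
B_D = 1 / 0.5434 = 1.8403
Σp_Bᵢ² = 0.29² + 0.44² + 0.22² + 0.05² = 0.0841 + 0.1936 + 0.0484 + 0.0025 = 0.3286
B_B = 1 / 0.3286 = 3.0432
Ranking by B (broadest → narrowest): Species C (3.51) > Species B (3.04) > Species D (1.84)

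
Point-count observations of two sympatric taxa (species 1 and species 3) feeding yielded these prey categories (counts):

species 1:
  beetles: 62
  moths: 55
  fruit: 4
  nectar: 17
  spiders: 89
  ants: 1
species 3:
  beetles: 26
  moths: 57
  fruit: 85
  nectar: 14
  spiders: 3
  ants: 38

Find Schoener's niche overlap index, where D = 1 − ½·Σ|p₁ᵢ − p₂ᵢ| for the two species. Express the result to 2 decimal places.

Proportions for species 1 (n=228): 62/228=0.2719, 55/228=0.2412, 4/228=0.0175, 17/228=0.0746, 89/228=0.3904, 1/228=0.0044
Proportions for species 3 (n=223): 26/223=0.1166, 57/223=0.2556, 85/223=0.3812, 14/223=0.0628, 3/223=0.0135, 38/223=0.1704
Σ|p₁ᵢ − p₂ᵢ| = 0.1553 + 0.0144 + 0.3637 + 0.0118 + 0.3769 + 0.1660 = 1.0881
D = 1 − ½ × 1.0881 = 1 − 0.54405 = 0.45595

0.46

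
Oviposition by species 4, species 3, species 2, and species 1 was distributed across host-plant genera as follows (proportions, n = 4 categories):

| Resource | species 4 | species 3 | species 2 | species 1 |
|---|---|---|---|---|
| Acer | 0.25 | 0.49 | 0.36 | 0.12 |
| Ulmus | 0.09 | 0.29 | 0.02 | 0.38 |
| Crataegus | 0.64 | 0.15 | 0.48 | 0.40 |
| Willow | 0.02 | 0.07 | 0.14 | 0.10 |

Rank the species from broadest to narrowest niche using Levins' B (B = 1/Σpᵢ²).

Σp_4ᵢ² = 0.25² + 0.09² + 0.64² + 0.02² = 0.0625 + 0.0081 + 0.4096 + 0.0004 = 0.4806
B_4 = 1 / 0.4806 = 2.0807
Σp_3ᵢ² = 0.49² + 0.29² + 0.15² + 0.07² = 0.2401 + 0.0841 + 0.0225 + 0.0049 = 0.3516
B_3 = 1 / 0.3516 = 2.8441
Σp_2ᵢ² = 0.36² + 0.02² + 0.48² + 0.14² = 0.1296 + 0.0004 + 0.2304 + 0.0196 = 0.3800
B_2 = 1 / 0.3800 = 2.6316
Σp_1ᵢ² = 0.12² + 0.38² + 0.40² + 0.10² = 0.0144 + 0.1444 + 0.1600 + 0.0100 = 0.3288
B_1 = 1 / 0.3288 = 3.0414
Ranking by B (broadest → narrowest): species 1 (3.04) > species 3 (2.84) > species 2 (2.63) > species 4 (2.08)

species 1 > species 3 > species 2 > species 4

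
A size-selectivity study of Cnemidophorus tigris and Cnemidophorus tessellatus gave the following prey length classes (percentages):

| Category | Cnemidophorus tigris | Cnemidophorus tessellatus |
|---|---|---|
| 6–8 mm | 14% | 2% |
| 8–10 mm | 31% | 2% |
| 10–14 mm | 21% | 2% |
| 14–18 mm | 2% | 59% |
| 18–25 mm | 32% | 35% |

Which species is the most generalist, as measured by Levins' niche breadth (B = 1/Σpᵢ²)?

Cnemidophorus tigris

Convert percentages to proportions (divide by 100).
Σp_tigrᵢ² = 0.14² + 0.31² + 0.21² + 0.02² + 0.32² = 0.0196 + 0.0961 + 0.0441 + 0.0004 + 0.1024 = 0.2626
B_tigr = 1 / 0.2626 = 3.8081
Σp_tessᵢ² = 0.02² + 0.02² + 0.02² + 0.59² + 0.35² = 0.0004 + 0.0004 + 0.0004 + 0.3481 + 0.1225 = 0.4718
B_tess = 1 / 0.4718 = 2.1195
Highest B → broadest niche (most generalist): Cnemidophorus tigris (B = 3.81).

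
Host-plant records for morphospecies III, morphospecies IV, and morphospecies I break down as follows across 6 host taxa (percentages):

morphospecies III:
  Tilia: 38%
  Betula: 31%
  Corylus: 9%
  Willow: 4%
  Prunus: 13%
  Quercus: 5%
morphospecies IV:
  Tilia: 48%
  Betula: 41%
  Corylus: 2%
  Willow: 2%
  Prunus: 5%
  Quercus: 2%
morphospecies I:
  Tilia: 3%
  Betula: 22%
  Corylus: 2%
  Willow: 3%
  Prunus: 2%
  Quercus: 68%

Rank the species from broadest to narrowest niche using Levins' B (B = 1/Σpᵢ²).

morphospecies III > morphospecies IV > morphospecies I

Convert percentages to proportions (divide by 100).
Σp_IIIᵢ² = 0.38² + 0.31² + 0.09² + 0.04² + 0.13² + 0.05² = 0.1444 + 0.0961 + 0.0081 + 0.0016 + 0.0169 + 0.0025 = 0.2696
B_III = 1 / 0.2696 = 3.7092
Σp_IVᵢ² = 0.48² + 0.41² + 0.02² + 0.02² + 0.05² + 0.02² = 0.2304 + 0.1681 + 0.0004 + 0.0004 + 0.0025 + 0.0004 = 0.4022
B_IV = 1 / 0.4022 = 2.4863
Σp_Iᵢ² = 0.03² + 0.22² + 0.02² + 0.03² + 0.02² + 0.68² = 0.0009 + 0.0484 + 0.0004 + 0.0009 + 0.0004 + 0.4624 = 0.5134
B_I = 1 / 0.5134 = 1.9478
Ranking by B (broadest → narrowest): morphospecies III (3.71) > morphospecies IV (2.49) > morphospecies I (1.95)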